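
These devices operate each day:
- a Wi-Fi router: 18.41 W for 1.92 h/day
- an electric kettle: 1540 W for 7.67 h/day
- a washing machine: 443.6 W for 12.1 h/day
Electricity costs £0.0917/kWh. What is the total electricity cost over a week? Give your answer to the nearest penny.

Wi-Fi router: 18.41 W × 1.92 h × 7 d = 247 Wh = 0.2474 kWh
electric kettle: 1540 W × 7.67 h × 7 d = 82,683 Wh = 82.68 kWh
washing machine: 443.6 W × 12.1 h × 7 d = 37,573 Wh = 37.57 kWh
Total energy = 0.2474 + 82.68 + 37.57 = 120.5 kWh
Cost = 120.5 kWh × £0.0917 = £11.05

£11.05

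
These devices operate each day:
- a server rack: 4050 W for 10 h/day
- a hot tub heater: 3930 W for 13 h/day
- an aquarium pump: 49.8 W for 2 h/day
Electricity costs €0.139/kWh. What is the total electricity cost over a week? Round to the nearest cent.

server rack: 4050 W × 10 h × 7 d = 283,500 Wh = 283.5 kWh
hot tub heater: 3930 W × 13 h × 7 d = 357,630 Wh = 357.6 kWh
aquarium pump: 49.8 W × 2 h × 7 d = 697 Wh = 0.6972 kWh
Total energy = 283.5 + 357.6 + 0.6972 = 641.8 kWh
Cost = 641.8 kWh × €0.139 = €89.21

€89.21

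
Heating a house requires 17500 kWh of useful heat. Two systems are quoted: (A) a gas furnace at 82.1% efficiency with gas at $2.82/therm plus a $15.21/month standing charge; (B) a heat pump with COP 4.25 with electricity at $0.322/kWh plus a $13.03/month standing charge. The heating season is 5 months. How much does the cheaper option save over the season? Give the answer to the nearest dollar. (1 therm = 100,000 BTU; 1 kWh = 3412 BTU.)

$736

Heat load = 17500 kWh × 3412 = 59,710,000 BTU
Gas: input = 59,710,000 / 0.821 = 72,728,380 BTU = 727.3 therm → 727.3 × $2.82 = $2,050.94; + 5 × $15.21 standing = $2,126.99
Heat pump: 59,710,000 BTU / 3412 = 17,500 kWh heat; / 4.25 = 4,118 kWh in → × $0.322 = $1,325.88; + 5 × $13.03 standing = $1,391.03
Difference = |$2,126.99 − $1,391.03| = $735.96 ≈ $736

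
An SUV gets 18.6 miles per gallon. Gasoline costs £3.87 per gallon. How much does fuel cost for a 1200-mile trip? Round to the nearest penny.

£249.68

Fuel = 1200 mi / 18.6 mpg = 64.52 gal
Cost = 64.52 gal × £3.87/gal = £249.68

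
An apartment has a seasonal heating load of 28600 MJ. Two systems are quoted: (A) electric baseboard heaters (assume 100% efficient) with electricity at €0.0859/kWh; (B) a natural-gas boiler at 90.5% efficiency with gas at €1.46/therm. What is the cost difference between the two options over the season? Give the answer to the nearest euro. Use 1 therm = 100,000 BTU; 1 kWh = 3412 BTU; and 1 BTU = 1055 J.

€245

Heat load = 28600 MJ = 28,600,000,000 J / 1055 = 27,109,005 BTU
Gas: input = 27,109,005 / 0.905 = 29,954,701 BTU = 299.5 therm → 299.5 × €1.46 = €437.34
Electric: 27,109,005 BTU / 3412 = 7,945 kWh → × €0.0859 = €682.49
Difference = |€437.34 − €682.49| = €245.15 ≈ €245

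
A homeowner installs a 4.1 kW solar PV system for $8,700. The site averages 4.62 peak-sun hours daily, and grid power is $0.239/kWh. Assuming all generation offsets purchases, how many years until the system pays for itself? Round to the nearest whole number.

Daily generation = 4.1 kW × 4.62 h = 18.94 kWh
Annual generation = 18.94 × 365 = 6913.8 kWh
Annual savings = 6913.8 × $0.239 = $1,652.41
Payback = $8,700 / $1,652.41 = 5.27 years

5 years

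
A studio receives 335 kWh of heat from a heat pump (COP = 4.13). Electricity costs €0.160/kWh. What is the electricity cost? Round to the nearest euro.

€13

Electrical input = 335 kWh / 4.13 = 81.11 kWh
Cost = 81.11 × €0.160/kWh = €12.98 ≈ €13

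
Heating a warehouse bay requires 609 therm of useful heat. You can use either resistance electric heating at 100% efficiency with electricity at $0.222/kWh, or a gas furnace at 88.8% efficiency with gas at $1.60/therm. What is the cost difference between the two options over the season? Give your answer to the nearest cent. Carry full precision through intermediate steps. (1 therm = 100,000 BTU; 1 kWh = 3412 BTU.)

Heat load = 609 therm × 100,000 = 60,900,000 BTU
Gas: input = 60,900,000 / 0.888 = 68,581,081 BTU = 685.8 therm → 685.8 × $1.60 = $1,097.30
Electric: 60,900,000 BTU / 3412 = 17,850 kWh → × $0.222 = $3,962.43
Difference = |$1,097.30 − $3,962.43| = $2,865.13

$2865.13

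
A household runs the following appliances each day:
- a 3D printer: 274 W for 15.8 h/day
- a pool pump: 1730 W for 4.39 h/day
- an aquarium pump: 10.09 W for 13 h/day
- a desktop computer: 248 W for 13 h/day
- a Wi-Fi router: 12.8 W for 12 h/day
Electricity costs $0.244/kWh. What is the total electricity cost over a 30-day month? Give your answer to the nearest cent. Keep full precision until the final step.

3D printer: 274 W × 15.8 h × 30 d = 129,876 Wh = 129.9 kWh
pool pump: 1730 W × 4.39 h × 30 d = 227,841 Wh = 227.8 kWh
aquarium pump: 10.09 W × 13 h × 30 d = 3,935 Wh = 3.935 kWh
desktop computer: 248 W × 13 h × 30 d = 96,720 Wh = 96.72 kWh
Wi-Fi router: 12.8 W × 12 h × 30 d = 4,608 Wh = 4.608 kWh
Total energy = 129.9 + 227.8 + 3.935 + 96.72 + 4.608 = 463 kWh
Cost = 463 kWh × $0.244 = $112.97

$112.97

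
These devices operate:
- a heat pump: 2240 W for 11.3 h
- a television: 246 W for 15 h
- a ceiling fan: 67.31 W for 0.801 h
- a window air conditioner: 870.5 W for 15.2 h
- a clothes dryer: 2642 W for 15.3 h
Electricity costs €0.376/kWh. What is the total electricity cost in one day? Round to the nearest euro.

€31

heat pump: 2240 W × 11.3 h = 25,312 Wh = 25.31 kWh
television: 246 W × 15 h = 3,690 Wh = 3.69 kWh
ceiling fan: 67.31 W × 0.801 h = 54 Wh = 0.05392 kWh
window air conditioner: 870.5 W × 15.2 h = 13,232 Wh = 13.23 kWh
clothes dryer: 2642 W × 15.3 h = 40,423 Wh = 40.42 kWh
Total energy = 25.31 + 3.69 + 0.05392 + 13.23 + 40.42 = 82.71 kWh
Cost = 82.71 kWh × €0.376 = €31.10 ≈ €31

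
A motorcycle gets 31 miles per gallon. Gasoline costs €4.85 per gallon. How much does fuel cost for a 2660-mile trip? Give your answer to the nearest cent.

Fuel = 2660 mi / 31 mpg = 85.81 gal
Cost = 85.81 gal × €4.85/gal = €416.16

€416.16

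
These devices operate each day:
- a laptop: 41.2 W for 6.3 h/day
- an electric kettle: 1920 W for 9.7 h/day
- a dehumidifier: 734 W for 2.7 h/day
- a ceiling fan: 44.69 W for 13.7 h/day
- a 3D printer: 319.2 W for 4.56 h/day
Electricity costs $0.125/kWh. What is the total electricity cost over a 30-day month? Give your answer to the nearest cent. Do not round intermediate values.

$86.00

laptop: 41.2 W × 6.3 h × 30 d = 7,787 Wh = 7.787 kWh
electric kettle: 1920 W × 9.7 h × 30 d = 558,720 Wh = 558.7 kWh
dehumidifier: 734 W × 2.7 h × 30 d = 59,454 Wh = 59.45 kWh
ceiling fan: 44.69 W × 13.7 h × 30 d = 18,368 Wh = 18.37 kWh
3D printer: 319.2 W × 4.56 h × 30 d = 43,667 Wh = 43.67 kWh
Total energy = 7.787 + 558.7 + 59.45 + 18.37 + 43.67 = 688 kWh
Cost = 688 kWh × $0.125 = $86.00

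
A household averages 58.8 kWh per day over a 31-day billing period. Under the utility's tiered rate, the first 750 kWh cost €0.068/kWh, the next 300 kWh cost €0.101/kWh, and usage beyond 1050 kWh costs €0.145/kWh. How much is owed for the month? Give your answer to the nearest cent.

Usage = 58.8 kWh/day × 31 days = 1822.8 kWh
First 750 kWh × €0.068 = €51.00
Next 300 kWh × €0.101 = €30.30
Remaining 772.8 kWh × €0.145 = €112.06
Total = €193.36

€193.36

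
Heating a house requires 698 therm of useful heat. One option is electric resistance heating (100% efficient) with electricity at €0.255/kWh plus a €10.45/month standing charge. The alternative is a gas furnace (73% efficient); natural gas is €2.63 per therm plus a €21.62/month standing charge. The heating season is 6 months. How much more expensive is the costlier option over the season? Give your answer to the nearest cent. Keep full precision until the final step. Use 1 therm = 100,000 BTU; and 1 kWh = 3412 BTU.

Heat load = 698 therm × 100,000 = 69,800,000 BTU
Gas: input = 69,800,000 / 0.73 = 95,616,438 BTU = 956.2 therm → 956.2 × €2.63 = €2,514.71; + 6 × €21.62 standing = €2,644.43
Electric: 69,800,000 BTU / 3412 = 20,460 kWh → × €0.255 = €5,216.59; + 6 × €10.45 standing = €5,279.29
Difference = |€2,644.43 − €5,279.29| = €2,634.86

€2634.86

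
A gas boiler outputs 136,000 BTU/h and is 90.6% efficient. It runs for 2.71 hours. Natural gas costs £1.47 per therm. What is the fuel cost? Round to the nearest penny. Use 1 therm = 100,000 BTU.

Heat delivered = 136,000 BTU/h × 2.71 h = 368,560 BTU
Gas input = 368,560 / 0.906 = 406,799 BTU
= 406,799 / 100,000 = 4.068 therm
Cost = 4.068 × £1.47/therm = £5.98

£5.98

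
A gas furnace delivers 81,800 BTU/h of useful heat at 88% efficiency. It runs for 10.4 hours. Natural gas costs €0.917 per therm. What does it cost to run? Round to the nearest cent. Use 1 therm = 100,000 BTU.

Heat delivered = 81,800 BTU/h × 10.4 h = 850,720 BTU
Gas input = 850,720 / 0.88 = 966,727 BTU
= 966,727 / 100,000 = 9.667 therm
Cost = 9.667 × €0.917/therm = €8.86

€8.86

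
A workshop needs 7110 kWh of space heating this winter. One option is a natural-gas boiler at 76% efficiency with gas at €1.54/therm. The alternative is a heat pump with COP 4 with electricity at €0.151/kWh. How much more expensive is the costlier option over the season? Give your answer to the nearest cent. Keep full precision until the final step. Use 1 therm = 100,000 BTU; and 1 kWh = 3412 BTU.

Heat load = 7110 kWh × 3412 = 24,259,320 BTU
Gas: input = 24,259,320 / 0.76 = 31,920,158 BTU = 319.2 therm → 319.2 × €1.54 = €491.57
Heat pump: 24,259,320 BTU / 3412 = 7,110 kWh heat; / 4 = 1,778 kWh in → × €0.151 = €268.40
Difference = |€491.57 − €268.40| = €223.17

€223.17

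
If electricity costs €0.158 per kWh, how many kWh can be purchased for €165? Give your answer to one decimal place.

€165 / €0.158 per kWh = 1,044 kWh

1044.3 kWh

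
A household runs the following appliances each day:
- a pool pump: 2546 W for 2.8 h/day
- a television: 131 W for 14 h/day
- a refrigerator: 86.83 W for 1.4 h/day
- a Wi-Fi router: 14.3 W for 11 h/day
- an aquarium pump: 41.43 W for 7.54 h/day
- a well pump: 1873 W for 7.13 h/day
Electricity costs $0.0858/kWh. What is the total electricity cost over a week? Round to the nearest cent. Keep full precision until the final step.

pool pump: 2546 W × 2.8 h × 7 d = 49,902 Wh = 49.9 kWh
television: 131 W × 14 h × 7 d = 12,838 Wh = 12.84 kWh
refrigerator: 86.83 W × 1.4 h × 7 d = 851 Wh = 0.8509 kWh
Wi-Fi router: 14.3 W × 11 h × 7 d = 1,101 Wh = 1.101 kWh
aquarium pump: 41.43 W × 7.54 h × 7 d = 2,187 Wh = 2.187 kWh
well pump: 1873 W × 7.13 h × 7 d = 93,481 Wh = 93.48 kWh
Total energy = 49.9 + 12.84 + 0.8509 + 1.101 + 2.187 + 93.48 = 160.4 kWh
Cost = 160.4 kWh × $0.0858 = $13.76

$13.76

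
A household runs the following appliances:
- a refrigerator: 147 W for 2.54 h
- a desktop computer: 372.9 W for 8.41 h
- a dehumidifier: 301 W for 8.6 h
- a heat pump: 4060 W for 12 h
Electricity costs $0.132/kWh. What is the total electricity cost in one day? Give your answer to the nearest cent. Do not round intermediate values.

$7.24

refrigerator: 147 W × 2.54 h = 373 Wh = 0.3734 kWh
desktop computer: 372.9 W × 8.41 h = 3,136 Wh = 3.136 kWh
dehumidifier: 301 W × 8.6 h = 2,589 Wh = 2.589 kWh
heat pump: 4060 W × 12 h = 48,720 Wh = 48.72 kWh
Total energy = 0.3734 + 3.136 + 2.589 + 48.72 = 54.82 kWh
Cost = 54.82 kWh × $0.132 = $7.24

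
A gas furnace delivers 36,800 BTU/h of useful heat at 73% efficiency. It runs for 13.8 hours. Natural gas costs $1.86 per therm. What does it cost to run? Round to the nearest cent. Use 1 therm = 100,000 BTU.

$12.94

Heat delivered = 36,800 BTU/h × 13.8 h = 507,840 BTU
Gas input = 507,840 / 0.73 = 695,671 BTU
= 695,671 / 100,000 = 6.957 therm
Cost = 6.957 × $1.86/therm = $12.94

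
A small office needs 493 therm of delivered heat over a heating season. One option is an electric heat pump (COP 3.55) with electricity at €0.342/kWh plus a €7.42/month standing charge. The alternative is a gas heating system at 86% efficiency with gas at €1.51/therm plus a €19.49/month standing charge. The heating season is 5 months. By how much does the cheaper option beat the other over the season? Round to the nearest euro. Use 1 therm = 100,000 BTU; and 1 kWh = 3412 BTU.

€466

Heat load = 493 therm × 100,000 = 49,300,000 BTU
Gas: input = 49,300,000 / 0.86 = 57,325,581 BTU = 573.3 therm → 573.3 × €1.51 = €865.62; + 5 × €19.49 standing = €963.07
Heat pump: 49,300,000 BTU / 3412 = 14,450 kWh heat; / 3.55 = 4,070 kWh in → × €0.342 = €1,391.99; + 5 × €7.42 standing = €1,429.09
Difference = |€963.07 − €1,429.09| = €466.02 ≈ €466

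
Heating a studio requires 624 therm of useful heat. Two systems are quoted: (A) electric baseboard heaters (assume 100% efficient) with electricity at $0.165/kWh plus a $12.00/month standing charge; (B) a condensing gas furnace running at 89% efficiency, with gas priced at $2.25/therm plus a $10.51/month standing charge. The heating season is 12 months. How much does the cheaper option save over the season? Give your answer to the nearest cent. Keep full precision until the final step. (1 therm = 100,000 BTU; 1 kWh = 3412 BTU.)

$1457.94

Heat load = 624 therm × 100,000 = 62,400,000 BTU
Gas: input = 62,400,000 / 0.89 = 70,112,360 BTU = 701.1 therm → 701.1 × $2.25 = $1,577.53; + 12 × $10.51 standing = $1,703.65
Electric: 62,400,000 BTU / 3412 = 18,290 kWh → × $0.165 = $3,017.58; + 12 × $12.00 standing = $3,161.58
Difference = |$1,703.65 − $3,161.58| = $1,457.94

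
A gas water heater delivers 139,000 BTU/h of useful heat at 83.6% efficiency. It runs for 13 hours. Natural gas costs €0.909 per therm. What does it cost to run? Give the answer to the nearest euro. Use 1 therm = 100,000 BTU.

Heat delivered = 139,000 BTU/h × 13 h = 1,807,000 BTU
Gas input = 1,807,000 / 0.836 = 2,161,483 BTU
= 2,161,483 / 100,000 = 21.61 therm
Cost = 21.61 × €0.909/therm = €19.65 ≈ €20

€20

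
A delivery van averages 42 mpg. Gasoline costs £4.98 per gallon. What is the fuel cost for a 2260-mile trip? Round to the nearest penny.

£267.97

Fuel = 2260 mi / 42 mpg = 53.81 gal
Cost = 53.81 gal × £4.98/gal = £267.97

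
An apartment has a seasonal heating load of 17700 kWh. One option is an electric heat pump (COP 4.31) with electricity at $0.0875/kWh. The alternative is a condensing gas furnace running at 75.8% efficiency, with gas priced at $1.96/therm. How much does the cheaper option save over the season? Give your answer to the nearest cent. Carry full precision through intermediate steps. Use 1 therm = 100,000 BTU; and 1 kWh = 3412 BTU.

$1202.26

Heat load = 17700 kWh × 3412 = 60,392,400 BTU
Gas: input = 60,392,400 / 0.758 = 79,673,351 BTU = 796.7 therm → 796.7 × $1.96 = $1,561.60
Heat pump: 60,392,400 BTU / 3412 = 17,700 kWh heat; / 4.31 = 4,107 kWh in → × $0.0875 = $359.34
Difference = |$1,561.60 − $359.34| = $1,202.26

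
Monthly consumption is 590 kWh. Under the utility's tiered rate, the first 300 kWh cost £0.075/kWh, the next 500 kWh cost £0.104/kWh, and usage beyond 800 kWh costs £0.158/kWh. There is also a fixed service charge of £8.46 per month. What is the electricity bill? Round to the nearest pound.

£61

First 300 kWh × £0.075 = £22.50
Next 290 kWh × £0.104 = £30.16
Remaining tier: 0 kWh (not reached)
Energy charge = £52.66; + service £8.46 = £61.12 ≈ £61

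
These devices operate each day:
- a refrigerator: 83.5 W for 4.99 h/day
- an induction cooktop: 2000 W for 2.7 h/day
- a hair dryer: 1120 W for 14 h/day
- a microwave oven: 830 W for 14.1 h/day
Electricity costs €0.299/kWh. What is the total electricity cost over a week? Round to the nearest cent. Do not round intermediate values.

refrigerator: 83.5 W × 4.99 h × 7 d = 2,917 Wh = 2.917 kWh
induction cooktop: 2000 W × 2.7 h × 7 d = 37,800 Wh = 37.8 kWh
hair dryer: 1120 W × 14 h × 7 d = 109,760 Wh = 109.8 kWh
microwave oven: 830 W × 14.1 h × 7 d = 81,921 Wh = 81.92 kWh
Total energy = 2.917 + 37.8 + 109.8 + 81.92 = 232.4 kWh
Cost = 232.4 kWh × €0.299 = €69.49

€69.49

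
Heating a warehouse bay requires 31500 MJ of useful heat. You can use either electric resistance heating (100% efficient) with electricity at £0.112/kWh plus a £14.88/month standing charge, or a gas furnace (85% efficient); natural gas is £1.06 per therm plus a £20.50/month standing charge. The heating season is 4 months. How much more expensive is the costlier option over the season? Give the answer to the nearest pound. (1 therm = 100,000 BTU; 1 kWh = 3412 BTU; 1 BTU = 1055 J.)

£585

Heat load = 31500 MJ = 31,500,000,000 J / 1055 = 29,857,820 BTU
Gas: input = 29,857,820 / 0.85 = 35,126,847 BTU = 351.3 therm → 351.3 × £1.06 = £372.34; + 4 × £20.50 standing = £454.34
Electric: 29,857,820 BTU / 3412 = 8,751 kWh → × £0.112 = £980.09; + 4 × £14.88 standing = £1,039.61
Difference = |£454.34 − £1,039.61| = £585.27 ≈ £585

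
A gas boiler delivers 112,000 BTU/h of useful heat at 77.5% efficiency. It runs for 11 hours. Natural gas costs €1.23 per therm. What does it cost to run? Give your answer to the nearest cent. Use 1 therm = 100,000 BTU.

Heat delivered = 112,000 BTU/h × 11 h = 1,232,000 BTU
Gas input = 1,232,000 / 0.775 = 1,589,677 BTU
= 1,589,677 / 100,000 = 15.9 therm
Cost = 15.9 × €1.23/therm = €19.55

€19.55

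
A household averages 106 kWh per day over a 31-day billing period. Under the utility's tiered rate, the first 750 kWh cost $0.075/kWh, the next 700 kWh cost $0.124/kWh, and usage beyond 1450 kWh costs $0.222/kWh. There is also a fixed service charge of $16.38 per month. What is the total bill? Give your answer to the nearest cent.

$567.02

Usage = 106 kWh/day × 31 days = 3286 kWh
First 750 kWh × $0.075 = $56.25
Next 700 kWh × $0.124 = $86.80
Remaining 1836 kWh × $0.222 = $407.59
Energy charge = $550.64; + service $16.38 = $567.02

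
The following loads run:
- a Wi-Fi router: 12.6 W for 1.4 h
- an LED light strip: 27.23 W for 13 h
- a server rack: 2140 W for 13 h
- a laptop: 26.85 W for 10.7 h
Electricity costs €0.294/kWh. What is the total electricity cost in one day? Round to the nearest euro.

Wi-Fi router: 12.6 W × 1.4 h = 18 Wh = 0.01764 kWh
LED light strip: 27.23 W × 13 h = 354 Wh = 0.354 kWh
server rack: 2140 W × 13 h = 27,820 Wh = 27.82 kWh
laptop: 26.85 W × 10.7 h = 287 Wh = 0.2873 kWh
Total energy = 0.01764 + 0.354 + 27.82 + 0.2873 = 28.48 kWh
Cost = 28.48 kWh × €0.294 = €8.37 ≈ €8

€8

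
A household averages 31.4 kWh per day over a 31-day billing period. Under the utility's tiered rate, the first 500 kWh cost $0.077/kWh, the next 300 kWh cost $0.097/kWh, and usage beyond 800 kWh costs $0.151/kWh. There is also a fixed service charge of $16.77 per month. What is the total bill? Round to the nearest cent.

$110.55

Usage = 31.4 kWh/day × 31 days = 973.4 kWh
First 500 kWh × $0.077 = $38.50
Next 300 kWh × $0.097 = $29.10
Remaining 173.4 kWh × $0.151 = $26.18
Energy charge = $93.78; + service $16.77 = $110.55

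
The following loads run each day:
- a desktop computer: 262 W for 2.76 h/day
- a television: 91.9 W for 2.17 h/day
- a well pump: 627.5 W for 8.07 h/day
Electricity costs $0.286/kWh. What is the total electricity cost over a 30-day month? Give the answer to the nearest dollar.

$51

desktop computer: 262 W × 2.76 h × 30 d = 21,694 Wh = 21.69 kWh
television: 91.9 W × 2.17 h × 30 d = 5,983 Wh = 5.983 kWh
well pump: 627.5 W × 8.07 h × 30 d = 151,918 Wh = 151.9 kWh
Total energy = 21.69 + 5.983 + 151.9 = 179.6 kWh
Cost = 179.6 kWh × $0.286 = $51.36 ≈ $51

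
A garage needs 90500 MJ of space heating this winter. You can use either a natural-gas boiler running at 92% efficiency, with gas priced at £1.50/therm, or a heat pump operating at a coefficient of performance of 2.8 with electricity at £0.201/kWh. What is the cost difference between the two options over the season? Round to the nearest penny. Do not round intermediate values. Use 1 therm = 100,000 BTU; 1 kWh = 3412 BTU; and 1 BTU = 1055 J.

£406.16

Heat load = 90500 MJ = 90,500,000,000 J / 1055 = 85,781,991 BTU
Gas: input = 85,781,991 / 0.92 = 93,241,294 BTU = 932.4 therm → 932.4 × £1.50 = £1,398.62
Heat pump: 85,781,991 BTU / 3412 = 25,140 kWh heat; / 2.8 = 8,979 kWh in → × £0.201 = £1,804.78
Difference = |£1,398.62 − £1,804.78| = £406.16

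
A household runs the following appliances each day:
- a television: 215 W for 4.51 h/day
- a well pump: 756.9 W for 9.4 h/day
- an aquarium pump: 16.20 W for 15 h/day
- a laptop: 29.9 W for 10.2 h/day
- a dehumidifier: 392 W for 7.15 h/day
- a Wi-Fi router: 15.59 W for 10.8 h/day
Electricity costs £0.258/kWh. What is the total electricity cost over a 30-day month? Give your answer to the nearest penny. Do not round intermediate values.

£89.81

television: 215 W × 4.51 h × 30 d = 29,090 Wh = 29.09 kWh
well pump: 756.9 W × 9.4 h × 30 d = 213,446 Wh = 213.4 kWh
aquarium pump: 16.20 W × 15 h × 30 d = 7,290 Wh = 7.29 kWh
laptop: 29.9 W × 10.2 h × 30 d = 9,149 Wh = 9.149 kWh
dehumidifier: 392 W × 7.15 h × 30 d = 84,084 Wh = 84.08 kWh
Wi-Fi router: 15.59 W × 10.8 h × 30 d = 5,051 Wh = 5.051 kWh
Total energy = 29.09 + 213.4 + 7.29 + 9.149 + 84.08 + 5.051 = 348.1 kWh
Cost = 348.1 kWh × £0.258 = £89.81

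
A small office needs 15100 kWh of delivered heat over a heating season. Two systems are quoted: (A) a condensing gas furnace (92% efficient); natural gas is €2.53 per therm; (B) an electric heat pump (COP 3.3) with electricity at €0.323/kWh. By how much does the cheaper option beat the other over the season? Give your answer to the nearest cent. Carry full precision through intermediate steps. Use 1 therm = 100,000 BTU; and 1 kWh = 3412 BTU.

Heat load = 15100 kWh × 3412 = 51,521,200 BTU
Gas: input = 51,521,200 / 0.92 = 56,001,304 BTU = 560 therm → 560 × €2.53 = €1,416.83
Heat pump: 51,521,200 BTU / 3412 = 15,100 kWh heat; / 3.3 = 4,576 kWh in → × €0.323 = €1,477.97
Difference = |€1,416.83 − €1,477.97| = €61.14

€61.14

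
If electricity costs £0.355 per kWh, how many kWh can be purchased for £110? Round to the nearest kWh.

£110 / £0.355 per kWh = 309.9 kWh

310 kWh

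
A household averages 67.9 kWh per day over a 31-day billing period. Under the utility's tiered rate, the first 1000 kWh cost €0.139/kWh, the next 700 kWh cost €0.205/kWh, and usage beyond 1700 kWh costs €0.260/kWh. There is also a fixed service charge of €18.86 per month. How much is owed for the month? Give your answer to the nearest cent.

€406.63

Usage = 67.9 kWh/day × 31 days = 2104.9 kWh
First 1000 kWh × €0.139 = €139.00
Next 700 kWh × €0.205 = €143.50
Remaining 404.9 kWh × €0.260 = €105.27
Energy charge = €387.77; + service €18.86 = €406.63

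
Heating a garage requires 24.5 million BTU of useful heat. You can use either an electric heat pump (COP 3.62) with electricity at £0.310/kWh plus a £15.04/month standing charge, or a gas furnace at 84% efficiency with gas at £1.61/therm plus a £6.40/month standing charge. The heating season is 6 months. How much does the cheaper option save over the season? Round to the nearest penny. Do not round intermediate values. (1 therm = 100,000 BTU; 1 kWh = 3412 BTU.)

Heat load = 24.5 × 10⁶ BTU = 24,500,000 BTU
Gas: input = 24,500,000 / 0.84 = 29,166,667 BTU = 291.7 therm → 291.7 × £1.61 = £469.58; + 6 × £6.40 standing = £507.98
Heat pump: 24,500,000 BTU / 3412 = 7,181 kWh heat; / 3.62 = 1,984 kWh in → × £0.310 = £614.91; + 6 × £15.04 standing = £705.15
Difference = |£507.98 − £705.15| = £197.16

£197.16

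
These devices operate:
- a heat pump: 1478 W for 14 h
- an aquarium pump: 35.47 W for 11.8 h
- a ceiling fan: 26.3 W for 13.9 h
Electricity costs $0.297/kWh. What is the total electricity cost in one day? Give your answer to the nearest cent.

heat pump: 1478 W × 14 h = 20,692 Wh = 20.69 kWh
aquarium pump: 35.47 W × 11.8 h = 419 Wh = 0.4185 kWh
ceiling fan: 26.3 W × 13.9 h = 366 Wh = 0.3656 kWh
Total energy = 20.69 + 0.4185 + 0.3656 = 21.48 kWh
Cost = 21.48 kWh × $0.297 = $6.38

$6.38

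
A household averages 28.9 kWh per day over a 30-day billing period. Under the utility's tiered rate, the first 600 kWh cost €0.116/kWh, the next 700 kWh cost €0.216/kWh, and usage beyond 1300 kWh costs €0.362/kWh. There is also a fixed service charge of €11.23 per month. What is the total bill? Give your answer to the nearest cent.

€138.50

Usage = 28.9 kWh/day × 30 days = 867 kWh
First 600 kWh × €0.116 = €69.60
Next 267 kWh × €0.216 = €57.67
Remaining tier: 0 kWh (not reached)
Energy charge = €127.27; + service €11.23 = €138.50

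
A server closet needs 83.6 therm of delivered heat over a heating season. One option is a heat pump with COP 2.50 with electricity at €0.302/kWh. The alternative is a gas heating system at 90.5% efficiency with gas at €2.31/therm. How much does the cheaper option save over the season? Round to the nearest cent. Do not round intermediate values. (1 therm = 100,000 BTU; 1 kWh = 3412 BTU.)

Heat load = 83.6 therm × 100,000 = 8,360,000 BTU
Gas: input = 8,360,000 / 0.905 = 9,237,569 BTU = 92.38 therm → 92.38 × €2.31 = €213.39
Heat pump: 8,360,000 BTU / 3412 = 2,450 kWh heat; / 2.50 = 980.1 kWh in → × €0.302 = €295.98
Difference = |€213.39 − €295.98| = €82.59

€82.59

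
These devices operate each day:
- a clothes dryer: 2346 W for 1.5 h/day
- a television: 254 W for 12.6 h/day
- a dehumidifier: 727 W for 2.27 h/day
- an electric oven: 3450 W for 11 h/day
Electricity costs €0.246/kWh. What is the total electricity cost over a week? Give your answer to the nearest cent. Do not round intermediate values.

€79.76

clothes dryer: 2346 W × 1.5 h × 7 d = 24,633 Wh = 24.63 kWh
television: 254 W × 12.6 h × 7 d = 22,403 Wh = 22.4 kWh
dehumidifier: 727 W × 2.27 h × 7 d = 11,552 Wh = 11.55 kWh
electric oven: 3450 W × 11 h × 7 d = 265,650 Wh = 265.6 kWh
Total energy = 24.63 + 22.4 + 11.55 + 265.6 = 324.2 kWh
Cost = 324.2 kWh × €0.246 = €79.76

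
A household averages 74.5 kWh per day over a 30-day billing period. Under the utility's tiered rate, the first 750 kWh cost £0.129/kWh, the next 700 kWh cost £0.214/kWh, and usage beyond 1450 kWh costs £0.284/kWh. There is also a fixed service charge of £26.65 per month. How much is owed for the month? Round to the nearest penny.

Usage = 74.5 kWh/day × 30 days = 2235 kWh
First 750 kWh × £0.129 = £96.75
Next 700 kWh × £0.214 = £149.80
Remaining 785 kWh × £0.284 = £222.94
Energy charge = £469.49; + service £26.65 = £496.14

£496.14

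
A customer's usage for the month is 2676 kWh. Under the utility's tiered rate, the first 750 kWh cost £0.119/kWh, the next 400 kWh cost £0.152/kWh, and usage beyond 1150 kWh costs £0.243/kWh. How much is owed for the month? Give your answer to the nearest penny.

First 750 kWh × £0.119 = £89.25
Next 400 kWh × £0.152 = £60.80
Remaining 1526 kWh × £0.243 = £370.82
Total = £520.87

£520.87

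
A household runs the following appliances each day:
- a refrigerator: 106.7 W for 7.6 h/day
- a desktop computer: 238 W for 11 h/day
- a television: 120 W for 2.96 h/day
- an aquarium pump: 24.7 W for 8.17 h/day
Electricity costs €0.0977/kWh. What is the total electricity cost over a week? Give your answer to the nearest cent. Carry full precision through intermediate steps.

refrigerator: 106.7 W × 7.6 h × 7 d = 5,676 Wh = 5.676 kWh
desktop computer: 238 W × 11 h × 7 d = 18,326 Wh = 18.33 kWh
television: 120 W × 2.96 h × 7 d = 2,486 Wh = 2.486 kWh
aquarium pump: 24.7 W × 8.17 h × 7 d = 1,413 Wh = 1.413 kWh
Total energy = 5.676 + 18.33 + 2.486 + 1.413 = 27.9 kWh
Cost = 27.9 kWh × €0.0977 = €2.73

€2.73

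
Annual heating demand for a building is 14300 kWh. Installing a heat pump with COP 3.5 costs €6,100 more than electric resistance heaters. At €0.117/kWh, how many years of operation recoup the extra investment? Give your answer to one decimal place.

5.1 years

Resistance: 14300 kWh × €0.117 = €1,673.10/yr
Heat pump: 14300 / 3.5 = 4086 kWh in → × €0.117 = €478.03/yr
Annual savings = €1,195.07
Payback = €6,100 / €1,195.07 = 5.1 years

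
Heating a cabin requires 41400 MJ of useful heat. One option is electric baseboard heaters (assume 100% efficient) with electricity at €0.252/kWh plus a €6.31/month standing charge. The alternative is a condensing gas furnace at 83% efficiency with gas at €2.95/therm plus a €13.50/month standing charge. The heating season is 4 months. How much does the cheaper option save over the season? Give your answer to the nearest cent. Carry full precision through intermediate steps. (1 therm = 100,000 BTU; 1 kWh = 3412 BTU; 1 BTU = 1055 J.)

€1474.78

Heat load = 41400 MJ = 41,400,000,000 J / 1055 = 39,241,706 BTU
Gas: input = 39,241,706 / 0.83 = 47,279,164 BTU = 472.8 therm → 472.8 × €2.95 = €1,394.74; + 4 × €13.50 standing = €1,448.74
Electric: 39,241,706 BTU / 3412 = 11,500 kWh → × €0.252 = €2,898.27; + 4 × €6.31 standing = €2,923.51
Difference = |€1,448.74 − €2,923.51| = €1,474.78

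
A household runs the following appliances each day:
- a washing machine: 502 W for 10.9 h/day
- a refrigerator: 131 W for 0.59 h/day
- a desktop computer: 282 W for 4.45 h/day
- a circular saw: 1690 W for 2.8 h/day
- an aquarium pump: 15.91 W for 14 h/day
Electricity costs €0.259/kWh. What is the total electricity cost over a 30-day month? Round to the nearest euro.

€91

washing machine: 502 W × 10.9 h × 30 d = 164,154 Wh = 164.2 kWh
refrigerator: 131 W × 0.59 h × 30 d = 2,319 Wh = 2.319 kWh
desktop computer: 282 W × 4.45 h × 30 d = 37,647 Wh = 37.65 kWh
circular saw: 1690 W × 2.8 h × 30 d = 141,960 Wh = 142 kWh
aquarium pump: 15.91 W × 14 h × 30 d = 6,682 Wh = 6.682 kWh
Total energy = 164.2 + 2.319 + 37.65 + 142 + 6.682 = 352.8 kWh
Cost = 352.8 kWh × €0.259 = €91.37 ≈ €91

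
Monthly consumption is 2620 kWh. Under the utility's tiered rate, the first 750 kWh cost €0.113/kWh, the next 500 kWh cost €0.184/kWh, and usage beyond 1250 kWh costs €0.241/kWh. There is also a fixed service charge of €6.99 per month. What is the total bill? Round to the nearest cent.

€513.91

First 750 kWh × €0.113 = €84.75
Next 500 kWh × €0.184 = €92.00
Remaining 1370 kWh × €0.241 = €330.17
Energy charge = €506.92; + service €6.99 = €513.91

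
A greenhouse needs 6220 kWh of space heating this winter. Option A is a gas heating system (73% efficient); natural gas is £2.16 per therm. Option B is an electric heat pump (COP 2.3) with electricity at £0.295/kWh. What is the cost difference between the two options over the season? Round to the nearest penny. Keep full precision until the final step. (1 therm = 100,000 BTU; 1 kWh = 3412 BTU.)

£169.83

Heat load = 6220 kWh × 3412 = 21,222,640 BTU
Gas: input = 21,222,640 / 0.73 = 29,072,110 BTU = 290.7 therm → 290.7 × £2.16 = £627.96
Heat pump: 21,222,640 BTU / 3412 = 6,220 kWh heat; / 2.3 = 2,704 kWh in → × £0.295 = £797.78
Difference = |£627.96 − £797.78| = £169.83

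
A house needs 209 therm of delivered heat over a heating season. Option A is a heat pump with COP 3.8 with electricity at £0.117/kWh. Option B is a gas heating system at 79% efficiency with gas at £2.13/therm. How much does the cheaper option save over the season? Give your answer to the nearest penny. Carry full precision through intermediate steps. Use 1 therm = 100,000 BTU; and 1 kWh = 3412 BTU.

£374.91

Heat load = 209 therm × 100,000 = 20,900,000 BTU
Gas: input = 20,900,000 / 0.79 = 26,455,696 BTU = 264.6 therm → 264.6 × £2.13 = £563.51
Heat pump: 20,900,000 BTU / 3412 = 6,125 kWh heat; / 3.8 = 1,612 kWh in → × £0.117 = £188.60
Difference = |£563.51 − £188.60| = £374.91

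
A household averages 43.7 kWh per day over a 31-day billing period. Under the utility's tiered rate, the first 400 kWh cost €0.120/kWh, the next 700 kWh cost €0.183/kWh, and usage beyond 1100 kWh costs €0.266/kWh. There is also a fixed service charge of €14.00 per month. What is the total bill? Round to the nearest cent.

Usage = 43.7 kWh/day × 31 days = 1354.7 kWh
First 400 kWh × €0.120 = €48.00
Next 700 kWh × €0.183 = €128.10
Remaining 254.7 kWh × €0.266 = €67.75
Energy charge = €243.85; + service €14.00 = €257.85

€257.85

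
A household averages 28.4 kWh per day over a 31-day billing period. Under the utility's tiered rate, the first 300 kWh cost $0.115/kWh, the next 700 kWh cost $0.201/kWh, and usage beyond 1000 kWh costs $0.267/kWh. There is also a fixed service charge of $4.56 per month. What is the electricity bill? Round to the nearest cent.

$155.72

Usage = 28.4 kWh/day × 31 days = 880.4 kWh
First 300 kWh × $0.115 = $34.50
Next 580.4 kWh × $0.201 = $116.66
Remaining tier: 0 kWh (not reached)
Energy charge = $151.16; + service $4.56 = $155.72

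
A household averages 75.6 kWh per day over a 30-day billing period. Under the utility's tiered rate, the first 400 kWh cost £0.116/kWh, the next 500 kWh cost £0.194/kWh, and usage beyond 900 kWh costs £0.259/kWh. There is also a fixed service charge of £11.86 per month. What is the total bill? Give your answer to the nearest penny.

£509.57

Usage = 75.6 kWh/day × 30 days = 2268 kWh
First 400 kWh × £0.116 = £46.40
Next 500 kWh × £0.194 = £97.00
Remaining 1368 kWh × £0.259 = £354.31
Energy charge = £497.71; + service £11.86 = £509.57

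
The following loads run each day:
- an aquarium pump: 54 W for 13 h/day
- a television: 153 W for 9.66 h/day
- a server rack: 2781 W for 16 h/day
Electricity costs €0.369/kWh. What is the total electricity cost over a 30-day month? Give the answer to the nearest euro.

€517

aquarium pump: 54 W × 13 h × 30 d = 21,060 Wh = 21.06 kWh
television: 153 W × 9.66 h × 30 d = 44,339 Wh = 44.34 kWh
server rack: 2781 W × 16 h × 30 d = 1,334,880 Wh = 1,335 kWh
Total energy = 21.06 + 44.34 + 1,335 = 1,400 kWh
Cost = 1,400 kWh × €0.369 = €516.70 ≈ €517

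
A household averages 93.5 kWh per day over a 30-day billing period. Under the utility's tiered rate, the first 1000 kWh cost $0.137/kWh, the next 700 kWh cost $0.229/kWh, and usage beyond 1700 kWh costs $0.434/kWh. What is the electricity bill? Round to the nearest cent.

Usage = 93.5 kWh/day × 30 days = 2805 kWh
First 1000 kWh × $0.137 = $137.00
Next 700 kWh × $0.229 = $160.30
Remaining 1105 kWh × $0.434 = $479.57
Total = $776.87

$776.87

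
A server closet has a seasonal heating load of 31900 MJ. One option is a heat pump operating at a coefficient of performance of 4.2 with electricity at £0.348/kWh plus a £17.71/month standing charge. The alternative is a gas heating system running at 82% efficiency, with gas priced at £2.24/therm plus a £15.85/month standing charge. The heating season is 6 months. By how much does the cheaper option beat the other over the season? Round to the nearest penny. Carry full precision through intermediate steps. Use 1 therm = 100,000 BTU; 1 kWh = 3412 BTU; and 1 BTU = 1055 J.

£80.55

Heat load = 31900 MJ = 31,900,000,000 J / 1055 = 30,236,967 BTU
Gas: input = 30,236,967 / 0.82 = 36,874,350 BTU = 368.7 therm → 368.7 × £2.24 = £825.99; + 6 × £15.85 standing = £921.09
Heat pump: 30,236,967 BTU / 3412 = 8,862 kWh heat; / 4.2 = 2,110 kWh in → × £0.348 = £734.28; + 6 × £17.71 standing = £840.54
Difference = |£921.09 − £840.54| = £80.55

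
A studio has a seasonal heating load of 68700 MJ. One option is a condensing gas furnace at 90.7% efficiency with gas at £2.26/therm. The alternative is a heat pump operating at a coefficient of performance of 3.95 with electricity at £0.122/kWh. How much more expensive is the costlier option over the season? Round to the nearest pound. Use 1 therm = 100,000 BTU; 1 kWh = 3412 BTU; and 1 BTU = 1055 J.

£1033

Heat load = 68700 MJ = 68,700,000,000 J / 1055 = 65,118,483 BTU
Gas: input = 65,118,483 / 0.907 = 71,795,461 BTU = 718 therm → 718 × £2.26 = £1,622.58
Heat pump: 65,118,483 BTU / 3412 = 19,090 kWh heat; / 3.95 = 4,832 kWh in → × £0.122 = £589.46
Difference = |£1,622.58 − £589.46| = £1,033.11 ≈ £1033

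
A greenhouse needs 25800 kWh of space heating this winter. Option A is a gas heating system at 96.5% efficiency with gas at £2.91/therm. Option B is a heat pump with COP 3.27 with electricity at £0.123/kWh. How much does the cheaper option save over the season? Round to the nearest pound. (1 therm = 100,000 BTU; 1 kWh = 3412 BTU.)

Heat load = 25800 kWh × 3412 = 88,029,600 BTU
Gas: input = 88,029,600 / 0.965 = 91,222,383 BTU = 912.2 therm → 912.2 × £2.91 = £2,654.57
Heat pump: 88,029,600 BTU / 3412 = 25,800 kWh heat; / 3.27 = 7,890 kWh in → × £0.123 = £970.46
Difference = |£2,654.57 − £970.46| = £1,684.11 ≈ £1684

£1684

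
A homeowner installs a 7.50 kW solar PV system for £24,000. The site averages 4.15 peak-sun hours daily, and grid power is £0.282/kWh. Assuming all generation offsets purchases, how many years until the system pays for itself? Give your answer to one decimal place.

7.5 years

Daily generation = 7.50 kW × 4.15 h = 31.13 kWh
Annual generation = 31.13 × 365 = 11361 kWh
Annual savings = 11361 × £0.282 = £3,203.70
Payback = £24,000 / £3,203.70 = 7.49 years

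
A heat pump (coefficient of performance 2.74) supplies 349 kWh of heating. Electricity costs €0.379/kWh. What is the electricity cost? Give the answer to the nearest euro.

€48

Electrical input = 349 kWh / 2.74 = 127.4 kWh
Cost = 127.4 × €0.379/kWh = €48.27 ≈ €48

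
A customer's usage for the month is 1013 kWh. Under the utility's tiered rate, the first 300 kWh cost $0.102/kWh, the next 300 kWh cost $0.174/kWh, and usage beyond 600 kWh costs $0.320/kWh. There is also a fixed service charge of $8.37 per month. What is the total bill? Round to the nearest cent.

First 300 kWh × $0.102 = $30.60
Next 300 kWh × $0.174 = $52.20
Remaining 413 kWh × $0.320 = $132.16
Energy charge = $214.96; + service $8.37 = $223.33

$223.33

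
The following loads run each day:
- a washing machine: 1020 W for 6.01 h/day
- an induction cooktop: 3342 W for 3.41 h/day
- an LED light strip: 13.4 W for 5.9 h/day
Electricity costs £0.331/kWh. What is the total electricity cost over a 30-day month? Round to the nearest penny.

washing machine: 1020 W × 6.01 h × 30 d = 183,906 Wh = 183.9 kWh
induction cooktop: 3342 W × 3.41 h × 30 d = 341,887 Wh = 341.9 kWh
LED light strip: 13.4 W × 5.9 h × 30 d = 2,372 Wh = 2.372 kWh
Total energy = 183.9 + 341.9 + 2.372 = 528.2 kWh
Cost = 528.2 kWh × £0.331 = £174.82

£174.82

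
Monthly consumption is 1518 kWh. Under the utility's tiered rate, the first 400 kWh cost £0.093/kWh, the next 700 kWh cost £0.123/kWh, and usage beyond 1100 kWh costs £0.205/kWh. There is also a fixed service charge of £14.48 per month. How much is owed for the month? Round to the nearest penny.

£223.47

First 400 kWh × £0.093 = £37.20
Next 700 kWh × £0.123 = £86.10
Remaining 418 kWh × £0.205 = £85.69
Energy charge = £208.99; + service £14.48 = £223.47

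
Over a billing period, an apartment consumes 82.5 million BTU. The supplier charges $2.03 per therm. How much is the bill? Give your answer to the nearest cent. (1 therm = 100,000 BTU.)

$1674.75

82.5 million BTU × (10 therm/million BTU) = 825 therm
Cost = 825 therm × $2.03/therm = $1,674.75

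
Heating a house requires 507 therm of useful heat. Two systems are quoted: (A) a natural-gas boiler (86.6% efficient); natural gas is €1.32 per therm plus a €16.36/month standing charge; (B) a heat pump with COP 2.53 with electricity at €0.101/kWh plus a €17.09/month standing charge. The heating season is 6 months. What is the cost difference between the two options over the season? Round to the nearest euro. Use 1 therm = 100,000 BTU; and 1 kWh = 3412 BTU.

Heat load = 507 therm × 100,000 = 50,700,000 BTU
Gas: input = 50,700,000 / 0.866 = 58,545,035 BTU = 585.5 therm → 585.5 × €1.32 = €772.79; + 6 × €16.36 standing = €870.95
Heat pump: 50,700,000 BTU / 3412 = 14,860 kWh heat; / 2.53 = 5,873 kWh in → × €0.101 = €593.20; + 6 × €17.09 standing = €695.74
Difference = |€870.95 − €695.74| = €175.22 ≈ €175

€175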